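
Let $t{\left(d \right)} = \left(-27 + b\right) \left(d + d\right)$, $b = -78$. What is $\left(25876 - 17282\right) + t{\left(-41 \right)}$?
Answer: $17204$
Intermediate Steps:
$t{\left(d \right)} = - 210 d$ ($t{\left(d \right)} = \left(-27 - 78\right) \left(d + d\right) = - 105 \cdot 2 d = - 210 d$)
$\left(25876 - 17282\right) + t{\left(-41 \right)} = \left(25876 - 17282\right) - -8610 = 8594 + 8610 = 17204$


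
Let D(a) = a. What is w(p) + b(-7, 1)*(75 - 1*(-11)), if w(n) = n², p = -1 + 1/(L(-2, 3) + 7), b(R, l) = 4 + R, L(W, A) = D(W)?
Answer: -6434/25 ≈ -257.36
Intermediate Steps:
L(W, A) = W
p = -⅘ (p = -1 + 1/(-2 + 7) = -1 + 1/5 = -1 + ⅕ = -⅘ ≈ -0.80000)
w(p) + b(-7, 1)*(75 - 1*(-11)) = (-⅘)² + (4 - 7)*(75 - 1*(-11)) = 16/25 - 3*(75 + 11) = 16/25 - 3*86 = 16/25 - 258 = -6434/25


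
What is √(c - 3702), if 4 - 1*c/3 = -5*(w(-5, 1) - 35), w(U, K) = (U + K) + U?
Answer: 5*I*√174 ≈ 65.955*I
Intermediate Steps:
w(U, K) = K + 2*U (w(U, K) = (K + U) + U = K + 2*U)
c = -648 (c = 12 - (-15)*((1 + 2*(-5)) - 35) = 12 - (-15)*((1 - 10) - 35) = 12 - (-15)*(-9 - 35) = 12 - (-15)*(-44) = 12 - 3*220 = 12 - 660 = -648)
√(c - 3702) = √(-648 - 3702) = √(-4350) = 5*I*√174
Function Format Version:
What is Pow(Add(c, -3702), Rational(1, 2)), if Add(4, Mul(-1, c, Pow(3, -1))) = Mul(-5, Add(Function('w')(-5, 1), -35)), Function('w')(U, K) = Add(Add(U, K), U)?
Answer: Mul(5, I, Pow(174, Rational(1, 2))) ≈ Mul(65.955, I)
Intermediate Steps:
Function('w')(U, K) = Add(K, Mul(2, U)) (Function('w')(U, K) = Add(Add(K, U), U) = Add(K, Mul(2, U)))
c = -648 (c = Add(12, Mul(-3, Mul(-5, Add(Add(1, Mul(2, -5)), -35)))) = Add(12, Mul(-3, Mul(-5, Add(Add(1, -10), -35)))) = Add(12, Mul(-3, Mul(-5, Add(-9, -35)))) = Add(12, Mul(-3, Mul(-5, -44))) = Add(12, Mul(-3, 220)) = Add(12, -660) = -648)
Pow(Add(c, -3702), Rational(1, 2)) = Pow(Add(-648, -3702), Rational(1, 2)) = Pow(-4350, Rational(1, 2)) = Mul(5, I, Pow(174, Rational(1, 2)))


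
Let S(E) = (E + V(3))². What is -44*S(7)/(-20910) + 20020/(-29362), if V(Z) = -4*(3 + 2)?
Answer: -50070592/153489855 ≈ -0.32621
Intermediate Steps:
V(Z) = -20 (V(Z) = -4*5 = -20)
S(E) = (-20 + E)² (S(E) = (E - 20)² = (-20 + E)²)
-44*S(7)/(-20910) + 20020/(-29362) = -44*(-20 + 7)²/(-20910) + 20020/(-29362) = -44*(-13)²*(-1/20910) + 20020*(-1/29362) = -44*169*(-1/20910) - 10010/14681 = -7436*(-1/20910) - 10010/14681 = 3718/10455 - 10010/14681 = -50070592/153489855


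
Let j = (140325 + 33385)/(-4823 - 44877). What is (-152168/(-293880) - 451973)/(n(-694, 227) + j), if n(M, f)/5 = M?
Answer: 717547386052/5514489219 ≈ 130.12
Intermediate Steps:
n(M, f) = 5*M
j = -17371/4970 (j = 173710/(-49700) = 173710*(-1/49700) = -17371/4970 ≈ -3.4952)
(-152168/(-293880) - 451973)/(n(-694, 227) + j) = (-152168/(-293880) - 451973)/(5*(-694) - 17371/4970) = (-152168*(-1/293880) - 451973)/(-3470 - 17371/4970) = (19021/36735 - 451973)/(-17263271/4970) = -16603209134/36735*(-4970/17263271) = 717547386052/5514489219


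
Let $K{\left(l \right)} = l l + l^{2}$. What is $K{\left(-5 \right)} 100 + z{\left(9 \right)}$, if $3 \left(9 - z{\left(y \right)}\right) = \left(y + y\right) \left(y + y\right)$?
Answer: $4901$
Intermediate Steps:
$K{\left(l \right)} = 2 l^{2}$ ($K{\left(l \right)} = l^{2} + l^{2} = 2 l^{2}$)
$z{\left(y \right)} = 9 - \frac{4 y^{2}}{3}$ ($z{\left(y \right)} = 9 - \frac{\left(y + y\right) \left(y + y\right)}{3} = 9 - \frac{2 y 2 y}{3} = 9 - \frac{4 y^{2}}{3}$)
$K{\left(-5 \right)} 100 + z{\left(9 \right)} = 2 \left(-5\right)^{2} \cdot 100 + \left(9 - \frac{4 \cdot 9^{2}}{3}\right) = 2 \cdot 25 \cdot 100 + \left(9 - 108\right) = 50 \cdot 100 + \left(9 - 108\right) = 5000 - 99 = 4901$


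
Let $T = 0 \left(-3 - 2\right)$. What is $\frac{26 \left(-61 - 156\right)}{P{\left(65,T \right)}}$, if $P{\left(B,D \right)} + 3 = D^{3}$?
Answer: $\frac{5642}{3} \approx 1880.7$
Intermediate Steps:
$T = 0$ ($T = 0 \left(-5\right) = 0$)
$P{\left(B,D \right)} = -3 + D^{3}$
$\frac{26 \left(-61 - 156\right)}{P{\left(65,T \right)}} = \frac{26 \left(-61 - 156\right)}{-3 + 0^{3}} = \frac{26 \left(-217\right)}{-3 + 0} = - \frac{5642}{-3} = \left(-5642\right) \left(- \frac{1}{3}\right) = \frac{5642}{3}$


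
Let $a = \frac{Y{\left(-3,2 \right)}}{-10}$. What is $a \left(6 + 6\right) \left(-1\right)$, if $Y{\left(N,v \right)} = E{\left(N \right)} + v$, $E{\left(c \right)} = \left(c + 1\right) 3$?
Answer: $- \frac{24}{5} \approx -4.8$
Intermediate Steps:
$E{\left(c \right)} = 3 + 3 c$ ($E{\left(c \right)} = \left(1 + c\right) 3 = 3 + 3 c$)
$Y{\left(N,v \right)} = 3 + v + 3 N$ ($Y{\left(N,v \right)} = \left(3 + 3 N\right) + v = 3 + v + 3 N$)
$a = \frac{2}{5}$ ($a = \frac{3 + 2 + 3 \left(-3\right)}{-10} = \left(3 + 2 - 9\right) \left(- \frac{1}{10}\right) = \left(-4\right) \left(- \frac{1}{10}\right) = \frac{2}{5} \approx 0.4$)
$a \left(6 + 6\right) \left(-1\right) = \frac{2 \left(6 + 6\right) \left(-1\right)}{5} = \frac{2 \cdot 12 \left(-1\right)}{5} = \frac{2}{5} \left(-12\right) = - \frac{24}{5}$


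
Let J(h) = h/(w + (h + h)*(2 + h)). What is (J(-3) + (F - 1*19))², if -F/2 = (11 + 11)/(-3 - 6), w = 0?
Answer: 69169/324 ≈ 213.48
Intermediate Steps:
J(h) = 1/(2*(2 + h)) (J(h) = h/(0 + (h + h)*(2 + h)) = h/(0 + (2*h)*(2 + h)) = h/(0 + 2*h*(2 + h)) = h/((2*h*(2 + h))) = h*(1/(2*h*(2 + h))) = 1/(2*(2 + h)))
F = 44/9 (F = -2*(11 + 11)/(-3 - 6) = -44/(-9) = -44*(-1)/9 = -2*(-22/9) = 44/9 ≈ 4.8889)
(J(-3) + (F - 1*19))² = (1/(2*(2 - 3)) + (44/9 - 1*19))² = ((½)/(-1) + (44/9 - 19))² = ((½)*(-1) - 127/9)² = (-½ - 127/9)² = (-263/18)² = 69169/324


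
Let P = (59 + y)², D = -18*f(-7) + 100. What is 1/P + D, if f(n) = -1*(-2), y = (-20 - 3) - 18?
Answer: 20737/324 ≈ 64.003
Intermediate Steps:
y = -41 (y = -23 - 18 = -41)
f(n) = 2
D = 64 (D = -18*2 + 100 = -36 + 100 = 64)
P = 324 (P = (59 - 41)² = 18² = 324)
1/P + D = 1/324 + 64 = 20737/324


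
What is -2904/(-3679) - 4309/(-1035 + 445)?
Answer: 17566171/2170610 ≈ 8.0927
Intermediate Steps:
-2904/(-3679) - 4309/(-1035 + 445) = -2904*(-1/3679) - 4309/(-590) = 2904/3679 - 4309*(-1/590) = 2904/3679 + 4309/590 = 17566171/2170610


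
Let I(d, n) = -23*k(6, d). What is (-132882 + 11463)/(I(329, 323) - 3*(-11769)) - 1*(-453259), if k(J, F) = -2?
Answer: 16023944008/35353 ≈ 4.5326e+5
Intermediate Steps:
I(d, n) = 46 (I(d, n) = -23*(-2) = 46)
(-132882 + 11463)/(I(329, 323) - 3*(-11769)) - 1*(-453259) = (-132882 + 11463)/(46 - 3*(-11769)) - 1*(-453259) = -121419/(46 + 35307) + 453259 = -121419/35353 + 453259 = 16023944008/35353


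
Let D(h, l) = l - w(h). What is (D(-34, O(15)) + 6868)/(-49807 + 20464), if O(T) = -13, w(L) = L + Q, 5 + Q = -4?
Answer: -6898/29343 ≈ -0.23508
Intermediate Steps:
Q = -9 (Q = -5 - 4 = -9)
w(L) = -9 + L (w(L) = L - 9 = -9 + L)
D(h, l) = 9 + l - h (D(h, l) = l - (-9 + h) = l + (9 - h) = 9 + l - h)
(D(-34, O(15)) + 6868)/(-49807 + 20464) = ((9 - 13 - 1*(-34)) + 6868)/(-49807 + 20464) = ((9 - 13 + 34) + 6868)/(-29343) = (30 + 6868)*(-1/29343) = 6898*(-1/29343) = -6898/29343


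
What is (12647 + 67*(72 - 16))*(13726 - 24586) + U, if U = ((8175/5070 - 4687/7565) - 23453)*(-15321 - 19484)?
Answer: 326348110530891/511394 ≈ 6.3815e+8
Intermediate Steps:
U = 417423873768051/511394 (U = ((8175*(1/5070) - 4687*1/7565) - 23453)*(-34805) = ((545/338 - 4687/7565) - 23453)*(-34805) = (2538719/2556970 - 23453)*(-34805) = -59966078691/2556970*(-34805) = 417423873768051/511394 ≈ 8.1625e+8)
(12647 + 67*(72 - 16))*(13726 - 24586) + U = (12647 + 67*(72 - 16))*(13726 - 24586) + 417423873768051/511394 = (12647 + 67*56)*(-10860) + 417423873768051/511394 = (12647 + 3752)*(-10860) + 417423873768051/511394 = 16399*(-10860) + 417423873768051/511394 = -178093140 + 417423873768051/511394 = 326348110530891/511394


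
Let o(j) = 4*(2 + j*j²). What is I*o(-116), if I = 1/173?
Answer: -6243576/173 ≈ -36090.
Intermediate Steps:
o(j) = 8 + 4*j³ (o(j) = 4*(2 + j³) = 8 + 4*j³)
I = 1/173 ≈ 0.0057803
I*o(-116) = (8 + 4*(-116)³)/173 = (8 + 4*(-1560896))/173 = (8 - 6243584)/173 = (1/173)*(-6243576) = -6243576/173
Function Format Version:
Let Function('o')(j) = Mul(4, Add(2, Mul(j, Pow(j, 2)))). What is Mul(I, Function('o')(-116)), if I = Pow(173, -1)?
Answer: Rational(-6243576, 173) ≈ -36090.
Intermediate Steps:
Function('o')(j) = Add(8, Mul(4, Pow(j, 3))) (Function('o')(j) = Mul(4, Add(2, Pow(j, 3))) = Add(8, Mul(4, Pow(j, 3))))
I = Rational(1, 173) ≈ 0.0057803
Mul(I, Function('o')(-116)) = Mul(Rational(1, 173), Add(8, Mul(4, Pow(-116, 3)))) = Mul(Rational(1, 173), Add(8, Mul(4, -1560896))) = Mul(Rational(1, 173), Add(8, -6243584)) = Mul(Rational(1, 173), -6243576) = Rational(-6243576, 173)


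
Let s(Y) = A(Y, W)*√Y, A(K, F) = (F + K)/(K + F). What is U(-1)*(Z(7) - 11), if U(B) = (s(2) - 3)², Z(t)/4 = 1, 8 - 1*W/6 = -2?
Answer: -77 + 42*√2 ≈ -17.603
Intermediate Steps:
W = 60 (W = 48 - 6*(-2) = 48 + 12 = 60)
A(K, F) = 1 (A(K, F) = (F + K)/(F + K) = 1)
Z(t) = 4 (Z(t) = 4*1 = 4)
s(Y) = √Y (s(Y) = 1*√Y = √Y)
U(B) = (-3 + √2)² (U(B) = (√2 - 3)² = (-3 + √2)²)
U(-1)*(Z(7) - 11) = (3 - √2)²*(4 - 11) = (3 - √2)²*(-7) = -7*(3 - √2)²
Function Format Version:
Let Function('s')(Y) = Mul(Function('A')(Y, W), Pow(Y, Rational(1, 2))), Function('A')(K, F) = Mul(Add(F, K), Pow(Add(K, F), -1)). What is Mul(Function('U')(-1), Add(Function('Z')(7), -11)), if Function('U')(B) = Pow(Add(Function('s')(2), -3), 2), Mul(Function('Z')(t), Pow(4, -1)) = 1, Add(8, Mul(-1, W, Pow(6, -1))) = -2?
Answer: Add(-77, Mul(42, Pow(2, Rational(1, 2)))) ≈ -17.603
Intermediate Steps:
W = 60 (W = Add(48, Mul(-6, -2)) = Add(48, 12) = 60)
Function('A')(K, F) = 1 (Function('A')(K, F) = Mul(Add(F, K), Pow(Add(F, K), -1)) = 1)
Function('Z')(t) = 4 (Function('Z')(t) = Mul(4, 1) = 4)
Function('s')(Y) = Pow(Y, Rational(1, 2)) (Function('s')(Y) = Mul(1, Pow(Y, Rational(1, 2))) = Pow(Y, Rational(1, 2)))
Function('U')(B) = Pow(Add(-3, Pow(2, Rational(1, 2))), 2) (Function('U')(B) = Pow(Add(Pow(2, Rational(1, 2)), -3), 2) = Pow(Add(-3, Pow(2, Rational(1, 2))), 2))
Mul(Function('U')(-1), Add(Function('Z')(7), -11)) = Mul(Pow(Add(3, Mul(-1, Pow(2, Rational(1, 2)))), 2), Add(4, -11)) = Mul(Pow(Add(3, Mul(-1, Pow(2, Rational(1, 2)))), 2), -7) = Mul(-7, Pow(Add(3, Mul(-1, Pow(2, Rational(1, 2)))), 2))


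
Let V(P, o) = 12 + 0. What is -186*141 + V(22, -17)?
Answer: -26214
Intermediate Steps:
V(P, o) = 12
-186*141 + V(22, -17) = -186*141 + 12 = -26226 + 12 = -26214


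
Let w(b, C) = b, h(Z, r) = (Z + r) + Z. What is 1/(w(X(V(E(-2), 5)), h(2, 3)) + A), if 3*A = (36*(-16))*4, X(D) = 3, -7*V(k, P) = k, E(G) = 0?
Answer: -1/765 ≈ -0.0013072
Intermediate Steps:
h(Z, r) = r + 2*Z
V(k, P) = -k/7
A = -768 (A = ((36*(-16))*4)/3 = (-576*4)/3 = (1/3)*(-2304) = -768)
1/(w(X(V(E(-2), 5)), h(2, 3)) + A) = 1/(3 - 768) = 1/(-765) = -1/765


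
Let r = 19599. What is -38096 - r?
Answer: -57695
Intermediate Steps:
-38096 - r = -38096 - 1*19599 = -38096 - 19599 = -57695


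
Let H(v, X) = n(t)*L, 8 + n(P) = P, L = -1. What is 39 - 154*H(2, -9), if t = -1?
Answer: -1347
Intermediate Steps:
n(P) = -8 + P
H(v, X) = 9 (H(v, X) = (-8 - 1)*(-1) = -9*(-1) = 9)
39 - 154*H(2, -9) = 39 - 154*9 = 39 - 1386 = -1347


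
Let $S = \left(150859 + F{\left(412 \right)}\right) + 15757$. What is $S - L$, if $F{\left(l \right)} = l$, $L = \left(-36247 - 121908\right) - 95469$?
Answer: $420652$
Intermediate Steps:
$L = -253624$ ($L = -158155 - 95469 = -253624$)
$S = 167028$ ($S = \left(150859 + 412\right) + 15757 = 151271 + 15757 = 167028$)
$S - L = 167028 - -253624 = 167028 + 253624 = 420652$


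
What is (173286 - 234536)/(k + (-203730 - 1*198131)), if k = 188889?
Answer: 30625/106486 ≈ 0.28760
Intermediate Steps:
(173286 - 234536)/(k + (-203730 - 1*198131)) = (173286 - 234536)/(188889 + (-203730 - 1*198131)) = -61250/(188889 + (-203730 - 198131)) = -61250/(188889 - 401861) = -61250/(-212972) = -61250*(-1/212972) = 30625/106486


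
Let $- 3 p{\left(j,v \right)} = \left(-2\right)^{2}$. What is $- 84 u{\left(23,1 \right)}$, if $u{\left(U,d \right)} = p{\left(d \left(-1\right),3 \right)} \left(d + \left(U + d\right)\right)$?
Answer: $2800$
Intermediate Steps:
$p{\left(j,v \right)} = - \frac{4}{3}$ ($p{\left(j,v \right)} = - \frac{\left(-2\right)^{2}}{3} = \left(- \frac{1}{3}\right) 4 = - \frac{4}{3}$)
$u{\left(U,d \right)} = - \frac{8 d}{3} - \frac{4 U}{3}$ ($u{\left(U,d \right)} = - \frac{4 \left(d + \left(U + d\right)\right)}{3} = - \frac{4 \left(U + 2 d\right)}{3} = - \frac{8 d}{3} - \frac{4 U}{3}$)
$- 84 u{\left(23,1 \right)} = - 84 \left(\left(- \frac{8}{3}\right) 1 - \frac{92}{3}\right) = - 84 \left(- \frac{8}{3} - \frac{92}{3}\right) = \left(-84\right) \left(- \frac{100}{3}\right) = 2800$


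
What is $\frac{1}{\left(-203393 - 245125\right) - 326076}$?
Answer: $- \frac{1}{774594} \approx -1.291 \cdot 10^{-6}$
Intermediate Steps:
$\frac{1}{\left(-203393 - 245125\right) - 326076} = \frac{1}{-448518 - 326076} = \frac{1}{-774594} = - \frac{1}{774594}$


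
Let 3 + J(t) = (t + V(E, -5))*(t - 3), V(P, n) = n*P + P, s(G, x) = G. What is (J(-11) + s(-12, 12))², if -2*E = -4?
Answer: 63001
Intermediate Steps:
E = 2 (E = -½*(-4) = 2)
V(P, n) = P + P*n (V(P, n) = P*n + P = P + P*n)
J(t) = -3 + (-8 + t)*(-3 + t) (J(t) = -3 + (t + 2*(1 - 5))*(t - 3) = -3 + (t + 2*(-4))*(-3 + t) = -3 + (t - 8)*(-3 + t) = -3 + (-8 + t)*(-3 + t))
(J(-11) + s(-12, 12))² = ((21 + (-11)² - 11*(-11)) - 12)² = ((21 + 121 + 121) - 12)² = (263 - 12)² = 251² = 63001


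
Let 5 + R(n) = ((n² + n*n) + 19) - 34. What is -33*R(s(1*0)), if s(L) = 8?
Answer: -3564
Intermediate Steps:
R(n) = -20 + 2*n² (R(n) = -5 + (((n² + n*n) + 19) - 34) = -5 + (((n² + n²) + 19) - 34) = -5 + ((2*n² + 19) - 34) = -5 + ((19 + 2*n²) - 34) = -5 + (-15 + 2*n²) = -20 + 2*n²)
-33*R(s(1*0)) = -33*(-20 + 2*8²) = -33*(-20 + 2*64) = -33*(-20 + 128) = -33*108 = -3564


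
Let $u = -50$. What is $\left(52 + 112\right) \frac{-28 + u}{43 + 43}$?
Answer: $- \frac{6396}{43} \approx -148.74$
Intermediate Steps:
$\left(52 + 112\right) \frac{-28 + u}{43 + 43} = \left(52 + 112\right) \frac{-28 - 50}{43 + 43} = 164 \left(- \frac{78}{86}\right) = 164 \left(\left(-78\right) \frac{1}{86}\right) = 164 \left(- \frac{39}{43}\right) = - \frac{6396}{43}$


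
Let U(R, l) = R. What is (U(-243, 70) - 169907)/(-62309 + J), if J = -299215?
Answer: 85075/180762 ≈ 0.47065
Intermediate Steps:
(U(-243, 70) - 169907)/(-62309 + J) = (-243 - 169907)/(-62309 - 299215) = -170150/(-361524) = -170150*(-1/361524) = 85075/180762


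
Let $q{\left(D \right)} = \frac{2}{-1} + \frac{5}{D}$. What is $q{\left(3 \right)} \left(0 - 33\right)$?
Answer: $11$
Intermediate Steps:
$q{\left(D \right)} = -2 + \frac{5}{D}$ ($q{\left(D \right)} = 2 \left(-1\right) + \frac{5}{D} = -2 + \frac{5}{D}$)
$q{\left(3 \right)} \left(0 - 33\right) = \left(-2 + \frac{5}{3}\right) \left(0 - 33\right) = \left(-2 + 5 \cdot \frac{1}{3}\right) \left(-33\right) = \left(-2 + \frac{5}{3}\right) \left(-33\right) = \left(- \frac{1}{3}\right) \left(-33\right) = 11$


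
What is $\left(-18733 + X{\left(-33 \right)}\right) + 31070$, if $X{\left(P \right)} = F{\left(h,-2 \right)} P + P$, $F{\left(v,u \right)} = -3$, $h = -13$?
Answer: $12403$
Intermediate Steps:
$X{\left(P \right)} = - 2 P$ ($X{\left(P \right)} = - 3 P + P = - 2 P$)
$\left(-18733 + X{\left(-33 \right)}\right) + 31070 = \left(-18733 - -66\right) + 31070 = \left(-18733 + 66\right) + 31070 = -18667 + 31070 = 12403$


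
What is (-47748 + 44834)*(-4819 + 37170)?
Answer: -94270814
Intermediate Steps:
(-47748 + 44834)*(-4819 + 37170) = -2914*32351 = -94270814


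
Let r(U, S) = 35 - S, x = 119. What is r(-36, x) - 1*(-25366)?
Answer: 25282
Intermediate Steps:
r(-36, x) - 1*(-25366) = (35 - 1*119) - 1*(-25366) = (35 - 119) + 25366 = -84 + 25366 = 25282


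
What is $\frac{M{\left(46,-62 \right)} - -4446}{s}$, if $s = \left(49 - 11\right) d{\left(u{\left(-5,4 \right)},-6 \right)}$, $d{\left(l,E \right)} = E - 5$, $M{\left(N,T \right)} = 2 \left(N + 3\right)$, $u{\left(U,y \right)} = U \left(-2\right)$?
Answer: $- \frac{2272}{209} \approx -10.871$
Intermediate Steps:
$u{\left(U,y \right)} = - 2 U$
$M{\left(N,T \right)} = 6 + 2 N$ ($M{\left(N,T \right)} = 2 \left(3 + N\right) = 6 + 2 N$)
$d{\left(l,E \right)} = -5 + E$ ($d{\left(l,E \right)} = E - 5 = -5 + E$)
$s = -418$ ($s = \left(49 - 11\right) \left(-5 - 6\right) = 38 \left(-11\right) = -418$)
$\frac{M{\left(46,-62 \right)} - -4446}{s} = \frac{\left(6 + 2 \cdot 46\right) - -4446}{-418} = \left(\left(6 + 92\right) + 4446\right) \left(- \frac{1}{418}\right) = \left(98 + 4446\right) \left(- \frac{1}{418}\right) = 4544 \left(- \frac{1}{418}\right) = - \frac{2272}{209}$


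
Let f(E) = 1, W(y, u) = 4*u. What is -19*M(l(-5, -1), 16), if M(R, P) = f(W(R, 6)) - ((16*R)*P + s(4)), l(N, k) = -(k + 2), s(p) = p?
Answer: -4807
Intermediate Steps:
l(N, k) = -2 - k (l(N, k) = -(2 + k) = -2 - k)
M(R, P) = -3 - 16*P*R (M(R, P) = 1 - ((16*R)*P + 4) = 1 - (16*P*R + 4) = 1 - (4 + 16*P*R) = 1 + (-4 - 16*P*R) = -3 - 16*P*R)
-19*M(l(-5, -1), 16) = -19*(-3 - 16*16*(-2 - 1*(-1))) = -19*(-3 - 16*16*(-2 + 1)) = -19*(-3 - 16*16*(-1)) = -19*(-3 + 256) = -19*253 = -4807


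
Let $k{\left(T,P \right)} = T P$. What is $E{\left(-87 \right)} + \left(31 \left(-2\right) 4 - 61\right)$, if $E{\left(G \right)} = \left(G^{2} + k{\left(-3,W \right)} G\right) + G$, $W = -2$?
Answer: $6651$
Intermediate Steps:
$k{\left(T,P \right)} = P T$
$E{\left(G \right)} = G^{2} + 7 G$ ($E{\left(G \right)} = \left(G^{2} + \left(-2\right) \left(-3\right) G\right) + G = \left(G^{2} + 6 G\right) + G = G^{2} + 7 G$)
$E{\left(-87 \right)} + \left(31 \left(-2\right) 4 - 61\right) = - 87 \left(7 - 87\right) + \left(31 \left(-2\right) 4 - 61\right) = \left(-87\right) \left(-80\right) - 309 = 6960 - 309 = 6651$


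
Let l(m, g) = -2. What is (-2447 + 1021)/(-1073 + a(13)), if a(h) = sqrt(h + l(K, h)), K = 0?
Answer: 765049/575659 + 713*sqrt(11)/575659 ≈ 1.3331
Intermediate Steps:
a(h) = sqrt(-2 + h) (a(h) = sqrt(h - 2) = sqrt(-2 + h))
(-2447 + 1021)/(-1073 + a(13)) = (-2447 + 1021)/(-1073 + sqrt(-2 + 13)) = -1426/(-1073 + sqrt(11))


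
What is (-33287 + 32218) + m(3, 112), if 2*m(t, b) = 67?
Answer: -2071/2 ≈ -1035.5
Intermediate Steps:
m(t, b) = 67/2 (m(t, b) = (1/2)*67 = 67/2)
(-33287 + 32218) + m(3, 112) = (-33287 + 32218) + 67/2 = -1069 + 67/2 = -2071/2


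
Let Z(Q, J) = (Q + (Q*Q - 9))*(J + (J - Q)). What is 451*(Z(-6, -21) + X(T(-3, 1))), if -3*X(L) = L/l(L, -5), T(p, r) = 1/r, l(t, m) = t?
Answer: -1023319/3 ≈ -3.4111e+5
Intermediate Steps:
X(L) = -1/3 (X(L) = -L/(3*L) = -1/3*1 = -1/3)
Z(Q, J) = (-Q + 2*J)*(-9 + Q + Q**2) (Z(Q, J) = (Q + (Q**2 - 9))*(-Q + 2*J) = (Q + (-9 + Q**2))*(-Q + 2*J) = (-9 + Q + Q**2)*(-Q + 2*J) = (-Q + 2*J)*(-9 + Q + Q**2))
451*(Z(-6, -21) + X(T(-3, 1))) = 451*((-1*(-6)**2 - 1*(-6)**3 - 18*(-21) + 9*(-6) + 2*(-21)*(-6) + 2*(-21)*(-6)**2) - 1/3) = 451*((-1*36 - 1*(-216) + 378 - 54 + 252 + 2*(-21)*36) - 1/3) = 451*((-36 + 216 + 378 - 54 + 252 - 1512) - 1/3) = 451*(-756 - 1/3) = 451*(-2269/3) = -1023319/3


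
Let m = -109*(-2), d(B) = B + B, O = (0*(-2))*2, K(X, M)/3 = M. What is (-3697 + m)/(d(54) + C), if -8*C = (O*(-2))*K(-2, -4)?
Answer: -3479/108 ≈ -32.213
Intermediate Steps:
K(X, M) = 3*M
O = 0 (O = 0*2 = 0)
d(B) = 2*B
m = 218
C = 0 (C = -0*(-2)*3*(-4)/8 = -0*(-12) = -1/8*0 = 0)
(-3697 + m)/(d(54) + C) = (-3697 + 218)/(2*54 + 0) = -3479/(108 + 0) = -3479/108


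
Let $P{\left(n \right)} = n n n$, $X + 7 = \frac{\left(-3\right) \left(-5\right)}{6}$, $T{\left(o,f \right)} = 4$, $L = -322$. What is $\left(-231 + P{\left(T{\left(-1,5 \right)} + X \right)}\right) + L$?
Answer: $- \frac{4425}{8} \approx -553.13$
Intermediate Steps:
$X = - \frac{9}{2}$ ($X = -7 + \frac{\left(-3\right) \left(-5\right)}{6} = -7 + 15 \cdot \frac{1}{6} = -7 + \frac{5}{2} = - \frac{9}{2} \approx -4.5$)
$P{\left(n \right)} = n^{3}$ ($P{\left(n \right)} = n^{2} n = n^{3}$)
$\left(-231 + P{\left(T{\left(-1,5 \right)} + X \right)}\right) + L = \left(-231 + \left(4 - \frac{9}{2}\right)^{3}\right) - 322 = \left(-231 + \left(- \frac{1}{2}\right)^{3}\right) - 322 = \left(-231 - \frac{1}{8}\right) - 322 = - \frac{1849}{8} - 322 = - \frac{4425}{8}$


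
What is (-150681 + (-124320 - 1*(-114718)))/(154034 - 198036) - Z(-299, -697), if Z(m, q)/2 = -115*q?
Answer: -7053800337/44002 ≈ -1.6031e+5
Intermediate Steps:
Z(m, q) = -230*q (Z(m, q) = 2*(-115*q) = -230*q)
(-150681 + (-124320 - 1*(-114718)))/(154034 - 198036) - Z(-299, -697) = (-150681 + (-124320 - 1*(-114718)))/(154034 - 198036) - (-230)*(-697) = (-150681 + (-124320 + 114718))/(-44002) - 1*160310 = (-150681 - 9602)*(-1/44002) - 160310 = -160283*(-1/44002) - 160310 = 160283/44002 - 160310 = -7053800337/44002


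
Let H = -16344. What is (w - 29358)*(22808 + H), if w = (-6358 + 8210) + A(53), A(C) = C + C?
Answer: -177113600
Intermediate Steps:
A(C) = 2*C
w = 1958 (w = (-6358 + 8210) + 2*53 = 1852 + 106 = 1958)
(w - 29358)*(22808 + H) = (1958 - 29358)*(22808 - 16344) = -27400*6464 = -177113600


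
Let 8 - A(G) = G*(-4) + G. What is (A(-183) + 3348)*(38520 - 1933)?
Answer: 102699709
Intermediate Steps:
A(G) = 8 + 3*G (A(G) = 8 - (G*(-4) + G) = 8 - (-4*G + G) = 8 - (-3)*G = 8 + 3*G)
(A(-183) + 3348)*(38520 - 1933) = ((8 + 3*(-183)) + 3348)*(38520 - 1933) = ((8 - 549) + 3348)*36587 = (-541 + 3348)*36587 = 2807*36587 = 102699709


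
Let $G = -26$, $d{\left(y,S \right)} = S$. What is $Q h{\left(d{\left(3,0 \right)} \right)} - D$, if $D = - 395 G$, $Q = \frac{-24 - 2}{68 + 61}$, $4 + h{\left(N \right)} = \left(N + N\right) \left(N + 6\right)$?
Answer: $- \frac{1324726}{129} \approx -10269.0$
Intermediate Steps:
$h{\left(N \right)} = -4 + 2 N \left(6 + N\right)$ ($h{\left(N \right)} = -4 + \left(N + N\right) \left(N + 6\right) = -4 + 2 N \left(6 + N\right)$)
$Q = - \frac{26}{129} \approx -0.20155$
$D = 10270$ ($D = \left(-395\right) \left(-26\right) = 10270$)
$Q h{\left(d{\left(3,0 \right)} \right)} - D = - \frac{26 \left(-4 + 2 \cdot 0^{2} + 12 \cdot 0\right)}{129} - 10270 = - \frac{26 \left(-4 + 2 \cdot 0 + 0\right)}{129} - 10270 = - \frac{26 \left(-4 + 0 + 0\right)}{129} - 10270 = \left(- \frac{26}{129}\right) \left(-4\right) - 10270 = \frac{104}{129} - 10270 = - \frac{1324726}{129}$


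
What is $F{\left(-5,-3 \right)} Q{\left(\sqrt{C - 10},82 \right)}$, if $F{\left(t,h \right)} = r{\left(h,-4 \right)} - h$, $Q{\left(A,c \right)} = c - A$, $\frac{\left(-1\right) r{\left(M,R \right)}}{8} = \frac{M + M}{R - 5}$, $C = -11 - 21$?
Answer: $- \frac{574}{3} + \frac{7 i \sqrt{42}}{3} \approx -191.33 + 15.122 i$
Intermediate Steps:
$C = -32$
$r{\left(M,R \right)} = - \frac{16 M}{-5 + R}$ ($r{\left(M,R \right)} = - 8 \frac{M + M}{R - 5} = - 8 \frac{2 M}{-5 + R} = - \frac{16 M}{-5 + R}$)
$F{\left(t,h \right)} = \frac{7 h}{9}$ ($F{\left(t,h \right)} = - \frac{16 h}{-5 - 4} - h = - \frac{16 h}{-9} - h = \left(-16\right) h \left(- \frac{1}{9}\right) - h = \frac{16 h}{9} - h = \frac{7 h}{9}$)
$F{\left(-5,-3 \right)} Q{\left(\sqrt{C - 10},82 \right)} = \frac{7}{9} \left(-3\right) \left(82 - \sqrt{-32 - 10}\right) = - \frac{7 \left(82 - \sqrt{-42}\right)}{3} = - \frac{7 \left(82 - i \sqrt{42}\right)}{3} = - \frac{574}{3} + \frac{7 i \sqrt{42}}{3}$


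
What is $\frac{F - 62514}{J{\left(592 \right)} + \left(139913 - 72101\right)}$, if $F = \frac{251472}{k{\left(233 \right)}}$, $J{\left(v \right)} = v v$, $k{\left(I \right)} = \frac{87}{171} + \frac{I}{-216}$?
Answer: $- \frac{589130667}{489173782} \approx -1.2043$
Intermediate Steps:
$k{\left(I \right)} = \frac{29}{57} - \frac{I}{216}$ ($k{\left(I \right)} = 87 \cdot \frac{1}{171} + I \left(- \frac{1}{216}\right) = \frac{29}{57} - \frac{I}{216}$)
$J{\left(v \right)} = v^{2}$
$F = - \frac{1032041088}{2339}$ ($F = \frac{251472}{\frac{29}{57} - \frac{233}{216}} = \frac{251472}{- \frac{2339}{4104}} = 251472 \left(- \frac{4104}{2339}\right) = - \frac{1032041088}{2339} \approx -4.4123 \cdot 10^{5}$)
$\frac{F - 62514}{J{\left(592 \right)} + \left(139913 - 72101\right)} = \frac{- \frac{1032041088}{2339} - 62514}{592^{2} + \left(139913 - 72101\right)} = - \frac{1178261334}{2339 \left(350464 + 67812\right)} = - \frac{1178261334}{2339 \cdot 418276} = \left(- \frac{1178261334}{2339}\right) \frac{1}{418276} = - \frac{589130667}{489173782}$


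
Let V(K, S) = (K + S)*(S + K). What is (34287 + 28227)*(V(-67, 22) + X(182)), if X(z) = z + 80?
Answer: 142969518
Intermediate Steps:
V(K, S) = (K + S)**2 (V(K, S) = (K + S)*(K + S) = (K + S)**2)
X(z) = 80 + z
(34287 + 28227)*(V(-67, 22) + X(182)) = (34287 + 28227)*((-67 + 22)**2 + (80 + 182)) = 62514*((-45)**2 + 262) = 62514*(2025 + 262) = 62514*2287 = 142969518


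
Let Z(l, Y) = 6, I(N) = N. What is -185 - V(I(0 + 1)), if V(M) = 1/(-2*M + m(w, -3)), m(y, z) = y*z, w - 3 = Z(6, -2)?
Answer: -5364/29 ≈ -184.97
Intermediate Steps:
w = 9 (w = 3 + 6 = 9)
V(M) = 1/(-27 - 2*M) (V(M) = 1/(-2*M + 9*(-3)) = 1/(-2*M - 27) = 1/(-27 - 2*M))
-185 - V(I(0 + 1)) = -185 - (-1)/(27 + 2*(0 + 1)) = -185 - (-1)/(27 + 2*1) = -185 - (-1)/(27 + 2) = -185 - (-1)/29 = -185 - 1*(-1/29) = -185 + 1/29 = -5364/29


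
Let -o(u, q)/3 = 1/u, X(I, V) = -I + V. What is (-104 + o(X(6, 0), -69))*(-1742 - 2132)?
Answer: 400959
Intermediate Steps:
X(I, V) = V - I
o(u, q) = -3/u
(-104 + o(X(6, 0), -69))*(-1742 - 2132) = (-104 - 3/(0 - 1*6))*(-1742 - 2132) = (-104 - 3/(0 - 6))*(-3874) = (-104 - 3/(-6))*(-3874) = (-104 - 3*(-⅙))*(-3874) = (-104 + ½)*(-3874) = -207/2*(-3874) = 400959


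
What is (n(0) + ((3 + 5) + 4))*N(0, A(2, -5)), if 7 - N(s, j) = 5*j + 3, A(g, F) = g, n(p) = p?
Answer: -72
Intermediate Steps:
N(s, j) = 4 - 5*j (N(s, j) = 7 - (5*j + 3) = 7 - (3 + 5*j) = 7 + (-3 - 5*j) = 4 - 5*j)
(n(0) + ((3 + 5) + 4))*N(0, A(2, -5)) = (0 + ((3 + 5) + 4))*(4 - 5*2) = (0 + (8 + 4))*(4 - 10) = (0 + 12)*(-6) = 12*(-6) = -72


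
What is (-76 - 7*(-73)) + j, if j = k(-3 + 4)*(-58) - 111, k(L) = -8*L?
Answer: 788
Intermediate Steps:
j = 353 (j = -8*(-3 + 4)*(-58) - 111 = -8*1*(-58) - 111 = -8*(-58) - 111 = 464 - 111 = 353)
(-76 - 7*(-73)) + j = (-76 - 7*(-73)) + 353 = (-76 + 511) + 353 = 435 + 353 = 788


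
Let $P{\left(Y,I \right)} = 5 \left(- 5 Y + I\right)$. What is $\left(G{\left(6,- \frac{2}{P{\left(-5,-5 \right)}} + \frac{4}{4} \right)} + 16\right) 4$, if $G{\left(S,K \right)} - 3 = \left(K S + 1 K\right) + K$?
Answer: $\frac{2684}{25} \approx 107.36$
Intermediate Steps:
$P{\left(Y,I \right)} = - 25 Y + 5 I$ ($P{\left(Y,I \right)} = 5 \left(I - 5 Y\right) = - 25 Y + 5 I$)
$G{\left(S,K \right)} = 3 + 2 K + K S$ ($G{\left(S,K \right)} = 3 + \left(\left(K S + 1 K\right) + K\right) = 3 + \left(\left(K S + K\right) + K\right) = 3 + \left(\left(K + K S\right) + K\right) = 3 + \left(2 K + K S\right) = 3 + 2 K + K S$)
$\left(G{\left(6,- \frac{2}{P{\left(-5,-5 \right)}} + \frac{4}{4} \right)} + 16\right) 4 = \left(\left(3 + 2 \left(- \frac{2}{\left(-25\right) \left(-5\right) + 5 \left(-5\right)} + \frac{4}{4}\right) + \left(- \frac{2}{\left(-25\right) \left(-5\right) + 5 \left(-5\right)} + \frac{4}{4}\right) 6\right) + 16\right) 4 = \left(\left(3 + 2 \left(- \frac{2}{125 - 25} + 4 \cdot \frac{1}{4}\right) + \left(- \frac{2}{125 - 25} + 4 \cdot \frac{1}{4}\right) 6\right) + 16\right) 4 = \left(\left(3 + 2 \left(- \frac{2}{100} + 1\right) + \left(- \frac{2}{100} + 1\right) 6\right) + 16\right) 4 = \left(\left(3 + 2 \left(\left(-2\right) \frac{1}{100} + 1\right) + \left(\left(-2\right) \frac{1}{100} + 1\right) 6\right) + 16\right) 4 = \left(\left(3 + 2 \left(- \frac{1}{50} + 1\right) + \left(- \frac{1}{50} + 1\right) 6\right) + 16\right) 4 = \left(\left(3 + 2 \cdot \frac{49}{50} + \frac{49}{50} \cdot 6\right) + 16\right) 4 = \left(\left(3 + \frac{49}{25} + \frac{147}{25}\right) + 16\right) 4 = \left(\frac{271}{25} + 16\right) 4 = \frac{671}{25} \cdot 4 = \frac{2684}{25}$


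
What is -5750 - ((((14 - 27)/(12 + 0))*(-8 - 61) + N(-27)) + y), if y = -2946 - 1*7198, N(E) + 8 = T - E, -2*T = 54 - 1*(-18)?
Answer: 17345/4 ≈ 4336.3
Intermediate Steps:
T = -36 (T = -(54 - 1*(-18))/2 = -(54 + 18)/2 = -½*72 = -36)
N(E) = -44 - E (N(E) = -8 + (-36 - E) = -44 - E)
y = -10144 (y = -2946 - 7198 = -10144)
-5750 - ((((14 - 27)/(12 + 0))*(-8 - 61) + N(-27)) + y) = -5750 - ((((14 - 27)/(12 + 0))*(-8 - 61) + (-44 - 1*(-27))) - 10144) = -5750 - ((-13/12*(-69) + (-44 + 27)) - 10144) = -5750 - ((-13*1/12*(-69) - 17) - 10144) = -5750 - ((-13/12*(-69) - 17) - 10144) = -5750 - ((299/4 - 17) - 10144) = -5750 - (231/4 - 10144) = -5750 - 1*(-40345/4) = -5750 + 40345/4 = 17345/4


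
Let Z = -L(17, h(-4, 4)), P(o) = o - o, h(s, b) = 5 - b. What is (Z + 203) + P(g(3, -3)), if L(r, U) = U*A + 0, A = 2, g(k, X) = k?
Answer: 201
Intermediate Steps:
L(r, U) = 2*U (L(r, U) = U*2 + 0 = 2*U + 0 = 2*U)
P(o) = 0
Z = -2 (Z = -2*(5 - 1*4) = -2*(5 - 4) = -2 ≈ -2.0000)
(Z + 203) + P(g(3, -3)) = (-2 + 203) + 0 = 201 + 0 = 201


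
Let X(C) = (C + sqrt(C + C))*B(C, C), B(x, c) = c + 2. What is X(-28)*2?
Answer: 1456 - 104*I*sqrt(14) ≈ 1456.0 - 389.13*I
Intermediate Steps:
B(x, c) = 2 + c
X(C) = (2 + C)*(C + sqrt(2)*sqrt(C)) (X(C) = (C + sqrt(C + C))*(2 + C) = (C + sqrt(2*C))*(2 + C) = (C + sqrt(2)*sqrt(C))*(2 + C) = (2 + C)*(C + sqrt(2)*sqrt(C)))
X(-28)*2 = ((2 - 28)*(-28 + sqrt(2)*sqrt(-28)))*2 = -26*(-28 + sqrt(2)*(2*I*sqrt(7)))*2 = -26*(-28 + 2*I*sqrt(14))*2 = (728 - 52*I*sqrt(14))*2 = 1456 - 104*I*sqrt(14)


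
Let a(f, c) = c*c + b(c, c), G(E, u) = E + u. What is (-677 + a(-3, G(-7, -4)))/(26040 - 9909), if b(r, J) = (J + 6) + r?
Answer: -572/16131 ≈ -0.035460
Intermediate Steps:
b(r, J) = 6 + J + r (b(r, J) = (6 + J) + r = 6 + J + r)
a(f, c) = 6 + c² + 2*c (a(f, c) = c*c + (6 + c + c) = c² + (6 + 2*c) = 6 + c² + 2*c)
(-677 + a(-3, G(-7, -4)))/(26040 - 9909) = (-677 + (6 + (-7 - 4)² + 2*(-7 - 4)))/(26040 - 9909) = (-677 + (6 + (-11)² + 2*(-11)))/16131 = (-677 + (6 + 121 - 22))*(1/16131) = (-677 + 105)*(1/16131) = -572*1/16131 = -572/16131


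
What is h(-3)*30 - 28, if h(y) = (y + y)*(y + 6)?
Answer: -568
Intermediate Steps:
h(y) = 2*y*(6 + y) (h(y) = (2*y)*(6 + y) = 2*y*(6 + y))
h(-3)*30 - 28 = (2*(-3)*(6 - 3))*30 - 28 = (2*(-3)*3)*30 - 28 = -18*30 - 28 = -540 - 28 = -568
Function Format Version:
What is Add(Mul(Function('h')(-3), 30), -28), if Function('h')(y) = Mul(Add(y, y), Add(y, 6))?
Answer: -568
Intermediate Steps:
Function('h')(y) = Mul(2, y, Add(6, y)) (Function('h')(y) = Mul(Mul(2, y), Add(6, y)) = Mul(2, y, Add(6, y)))
Add(Mul(Function('h')(-3), 30), -28) = Add(Mul(Mul(2, -3, Add(6, -3)), 30), -28) = Add(Mul(Mul(2, -3, 3), 30), -28) = Add(Mul(-18, 30), -28) = Add(-540, -28) = -568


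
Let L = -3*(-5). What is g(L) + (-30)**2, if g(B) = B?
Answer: 915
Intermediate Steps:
L = 15
g(L) + (-30)**2 = 15 + (-30)**2 = 15 + 900 = 915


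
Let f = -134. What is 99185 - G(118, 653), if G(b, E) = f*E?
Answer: 186687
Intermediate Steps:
G(b, E) = -134*E
99185 - G(118, 653) = 99185 - (-134)*653 = 99185 - 1*(-87502) = 99185 + 87502 = 186687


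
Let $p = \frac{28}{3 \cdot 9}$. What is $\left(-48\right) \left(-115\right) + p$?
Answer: $\frac{149068}{27} \approx 5521.0$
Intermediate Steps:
$p = \frac{28}{27} \approx 1.037$
$\left(-48\right) \left(-115\right) + p = \left(-48\right) \left(-115\right) + \frac{28}{27} = 5520 + \frac{28}{27} = \frac{149068}{27}$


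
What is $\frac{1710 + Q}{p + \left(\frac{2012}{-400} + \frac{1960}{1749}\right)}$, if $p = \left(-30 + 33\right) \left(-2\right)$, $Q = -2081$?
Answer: $\frac{64887900}{1733147} \approx 37.439$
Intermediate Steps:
$p = -6$ ($p = 3 \left(-2\right) = -6$)
$\frac{1710 + Q}{p + \left(\frac{2012}{-400} + \frac{1960}{1749}\right)} = \frac{1710 - 2081}{-6 + \left(\frac{2012}{-400} + \frac{1960}{1749}\right)} = - \frac{371}{-6 + \left(2012 \left(- \frac{1}{400}\right) + 1960 \cdot \frac{1}{1749}\right)} = - \frac{371}{-6 + \left(- \frac{503}{100} + \frac{1960}{1749}\right)} = - \frac{371}{-6 - \frac{683747}{174900}} = - \frac{371}{- \frac{1733147}{174900}} = \left(-371\right) \left(- \frac{174900}{1733147}\right) = \frac{64887900}{1733147}$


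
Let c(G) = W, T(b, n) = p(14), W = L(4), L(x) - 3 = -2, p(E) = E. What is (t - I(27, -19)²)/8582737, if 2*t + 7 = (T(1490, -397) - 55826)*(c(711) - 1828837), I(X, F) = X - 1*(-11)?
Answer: 102070991937/17165474 ≈ 5946.3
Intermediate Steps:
L(x) = 1 (L(x) = 3 - 2 = 1)
I(X, F) = 11 + X (I(X, F) = X + 11 = 11 + X)
W = 1
T(b, n) = 14
c(G) = 1
t = 102070994825/2 (t = -7/2 + ((14 - 55826)*(1 - 1828837))/2 = -7/2 + (-55812*(-1828836))/2 = -7/2 + (½)*102070994832 = -7/2 + 51035497416 = 102070994825/2 ≈ 5.1036e+10)
(t - I(27, -19)²)/8582737 = (102070994825/2 - (11 + 27)²)/8582737 = (102070994825/2 - 1*38²)*(1/8582737) = (102070994825/2 - 1*1444)*(1/8582737) = (102070994825/2 - 1444)*(1/8582737) = (102070991937/2)*(1/8582737) = 102070991937/17165474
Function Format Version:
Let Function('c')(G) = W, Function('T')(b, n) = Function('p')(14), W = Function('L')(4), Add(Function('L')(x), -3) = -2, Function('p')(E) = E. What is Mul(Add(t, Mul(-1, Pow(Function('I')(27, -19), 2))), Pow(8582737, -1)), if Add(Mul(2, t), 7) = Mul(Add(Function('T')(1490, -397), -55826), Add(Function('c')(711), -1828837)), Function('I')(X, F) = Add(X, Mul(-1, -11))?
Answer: Rational(102070991937, 17165474) ≈ 5946.3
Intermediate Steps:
Function('L')(x) = 1 (Function('L')(x) = Add(3, -2) = 1)
Function('I')(X, F) = Add(11, X) (Function('I')(X, F) = Add(X, 11) = Add(11, X))
W = 1
Function('T')(b, n) = 14
Function('c')(G) = 1
t = Rational(102070994825, 2) (t = Add(Rational(-7, 2), Mul(Rational(1, 2), Mul(Add(14, -55826), Add(1, -1828837)))) = Add(Rational(-7, 2), Mul(Rational(1, 2), Mul(-55812, -1828836))) = Add(Rational(-7, 2), Mul(Rational(1, 2), 102070994832)) = Add(Rational(-7, 2), 51035497416) = Rational(102070994825, 2) ≈ 5.1036e+10)
Mul(Add(t, Mul(-1, Pow(Function('I')(27, -19), 2))), Pow(8582737, -1)) = Mul(Add(Rational(102070994825, 2), Mul(-1, Pow(Add(11, 27), 2))), Pow(8582737, -1)) = Mul(Add(Rational(102070994825, 2), Mul(-1, Pow(38, 2))), Rational(1, 8582737)) = Mul(Add(Rational(102070994825, 2), Mul(-1, 1444)), Rational(1, 8582737)) = Mul(Add(Rational(102070994825, 2), -1444), Rational(1, 8582737)) = Mul(Rational(102070991937, 2), Rational(1, 8582737)) = Rational(102070991937, 17165474)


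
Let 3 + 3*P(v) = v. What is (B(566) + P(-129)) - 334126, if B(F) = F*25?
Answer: -320020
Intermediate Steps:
B(F) = 25*F
P(v) = -1 + v/3
(B(566) + P(-129)) - 334126 = (25*566 + (-1 + (⅓)*(-129))) - 334126 = (14150 + (-1 - 43)) - 334126 = (14150 - 44) - 334126 = 14106 - 334126 = -320020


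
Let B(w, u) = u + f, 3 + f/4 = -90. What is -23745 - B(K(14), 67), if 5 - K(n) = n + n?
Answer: -23440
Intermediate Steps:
f = -372 (f = -12 + 4*(-90) = -12 - 360 = -372)
K(n) = 5 - 2*n (K(n) = 5 - (n + n) = 5 - 2*n)
B(w, u) = -372 + u (B(w, u) = u - 372 = -372 + u)
-23745 - B(K(14), 67) = -23745 - (-372 + 67) = -23745 - 1*(-305) = -23745 + 305 = -23440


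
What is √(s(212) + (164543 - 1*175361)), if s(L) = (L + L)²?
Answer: √168958 ≈ 411.04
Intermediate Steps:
s(L) = 4*L² (s(L) = (2*L)² = 4*L²)
√(s(212) + (164543 - 1*175361)) = √(4*212² + (164543 - 1*175361)) = √(4*44944 + (164543 - 175361)) = √(179776 - 10818) = √168958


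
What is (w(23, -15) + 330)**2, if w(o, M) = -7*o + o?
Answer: 36864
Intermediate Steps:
w(o, M) = -6*o
(w(23, -15) + 330)**2 = (-6*23 + 330)**2 = (-138 + 330)**2 = 192**2 = 36864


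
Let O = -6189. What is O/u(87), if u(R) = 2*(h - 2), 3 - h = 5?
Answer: 6189/8 ≈ 773.63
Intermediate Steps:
h = -2 (h = 3 - 1*5 = 3 - 5 = -2)
u(R) = -8 (u(R) = 2*(-2 - 2) = 2*(-4) = -8)
O/u(87) = -6189/(-8) = -6189*(-⅛) = 6189/8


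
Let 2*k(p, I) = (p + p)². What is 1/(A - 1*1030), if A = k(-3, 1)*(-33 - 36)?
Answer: -1/2272 ≈ -0.00044014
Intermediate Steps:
k(p, I) = 2*p² (k(p, I) = (p + p)²/2 = (2*p)²/2 = (4*p²)/2 = 2*p²)
A = -1242 (A = (2*(-3)²)*(-33 - 36) = (2*9)*(-69) = 18*(-69) = -1242)
1/(A - 1*1030) = 1/(-1242 - 1*1030) = 1/(-1242 - 1030) = 1/(-2272) = -1/2272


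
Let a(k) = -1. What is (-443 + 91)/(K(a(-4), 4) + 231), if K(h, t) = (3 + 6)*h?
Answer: -176/111 ≈ -1.5856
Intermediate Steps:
K(h, t) = 9*h
(-443 + 91)/(K(a(-4), 4) + 231) = (-443 + 91)/(9*(-1) + 231) = -352/(-9 + 231) = -352/222 = -352*1/222 = -176/111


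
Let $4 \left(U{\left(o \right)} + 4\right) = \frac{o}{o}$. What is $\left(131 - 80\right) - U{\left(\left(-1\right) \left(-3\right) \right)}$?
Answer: $\frac{219}{4} \approx 54.75$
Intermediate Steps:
$U{\left(o \right)} = - \frac{15}{4}$ ($U{\left(o \right)} = -4 + \frac{o \frac{1}{o}}{4} = -4 + \frac{1}{4} \cdot 1 = -4 + \frac{1}{4} = - \frac{15}{4}$)
$\left(131 - 80\right) - U{\left(\left(-1\right) \left(-3\right) \right)} = \left(131 - 80\right) - - \frac{15}{4} = \left(131 - 80\right) + \frac{15}{4} = 51 + \frac{15}{4} = \frac{219}{4}$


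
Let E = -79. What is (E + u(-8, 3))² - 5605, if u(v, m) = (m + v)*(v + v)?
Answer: -5604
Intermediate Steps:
u(v, m) = 2*v*(m + v) (u(v, m) = (m + v)*(2*v) = 2*v*(m + v))
(E + u(-8, 3))² - 5605 = (-79 + 2*(-8)*(3 - 8))² - 5605 = (-79 + 2*(-8)*(-5))² - 5605 = (-79 + 80)² - 5605 = 1² - 5605 = 1 - 5605 = -5604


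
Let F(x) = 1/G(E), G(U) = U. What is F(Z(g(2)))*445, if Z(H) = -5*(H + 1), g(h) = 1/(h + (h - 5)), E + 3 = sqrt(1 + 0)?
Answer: -445/2 ≈ -222.50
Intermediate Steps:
E = -2 (E = -3 + sqrt(1 + 0) = -3 + sqrt(1) = -3 + 1 = -2)
g(h) = 1/(-5 + 2*h) (g(h) = 1/(h + (-5 + h)) = 1/(-5 + 2*h))
Z(H) = -5 - 5*H (Z(H) = -5*(1 + H) = -5 - 5*H)
F(x) = -1/2 (F(x) = 1/(-2) = -1/2)
F(Z(g(2)))*445 = -1/2*445 = -445/2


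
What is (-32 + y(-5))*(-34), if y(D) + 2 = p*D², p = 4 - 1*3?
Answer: 306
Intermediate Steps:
p = 1 (p = 4 - 3 = 1)
y(D) = -2 + D² (y(D) = -2 + 1*D² = -2 + D²)
(-32 + y(-5))*(-34) = (-32 + (-2 + (-5)²))*(-34) = (-32 + (-2 + 25))*(-34) = (-32 + 23)*(-34) = -9*(-34) = 306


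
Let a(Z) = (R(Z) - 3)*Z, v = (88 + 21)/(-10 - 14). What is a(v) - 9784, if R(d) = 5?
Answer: -117517/12 ≈ -9793.1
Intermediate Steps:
v = -109/24 (v = 109/(-24) = 109*(-1/24) = -109/24 ≈ -4.5417)
a(Z) = 2*Z (a(Z) = (5 - 3)*Z = 2*Z)
a(v) - 9784 = 2*(-109/24) - 9784 = -109/12 - 9784 = -117517/12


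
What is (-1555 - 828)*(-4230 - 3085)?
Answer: 17431645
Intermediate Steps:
(-1555 - 828)*(-4230 - 3085) = -2383*(-7315) = 17431645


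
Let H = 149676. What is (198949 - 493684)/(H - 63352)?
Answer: -42105/12332 ≈ -3.4143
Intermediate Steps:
(198949 - 493684)/(H - 63352) = (198949 - 493684)/(149676 - 63352) = -294735/86324 = -294735*1/86324 = -42105/12332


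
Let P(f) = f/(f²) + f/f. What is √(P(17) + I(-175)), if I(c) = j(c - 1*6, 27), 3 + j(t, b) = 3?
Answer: 3*√34/17 ≈ 1.0290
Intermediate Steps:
j(t, b) = 0 (j(t, b) = -3 + 3 = 0)
I(c) = 0
P(f) = 1 + 1/f (P(f) = f/f² + 1 = 1/f + 1 = 1 + 1/f)
√(P(17) + I(-175)) = √((1 + 17)/17 + 0) = √((1/17)*18 + 0) = √(18/17 + 0) = √(18/17) = 3*√34/17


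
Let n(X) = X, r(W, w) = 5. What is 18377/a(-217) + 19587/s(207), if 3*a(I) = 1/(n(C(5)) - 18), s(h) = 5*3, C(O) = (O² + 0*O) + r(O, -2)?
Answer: 3314389/5 ≈ 6.6288e+5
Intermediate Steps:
C(O) = 5 + O² (C(O) = (O² + 0*O) + 5 = (O² + 0) + 5 = O² + 5 = 5 + O²)
s(h) = 15
a(I) = 1/36 (a(I) = 1/(3*((5 + 5²) - 18)) = 1/(3*((5 + 25) - 18)) = 1/(3*(30 - 18)) = (⅓)/12 = (⅓)*(1/12) = 1/36)
18377/a(-217) + 19587/s(207) = 18377/(1/36) + 19587/15 = 18377*36 + 19587*(1/15) = 661572 + 6529/5 = 3314389/5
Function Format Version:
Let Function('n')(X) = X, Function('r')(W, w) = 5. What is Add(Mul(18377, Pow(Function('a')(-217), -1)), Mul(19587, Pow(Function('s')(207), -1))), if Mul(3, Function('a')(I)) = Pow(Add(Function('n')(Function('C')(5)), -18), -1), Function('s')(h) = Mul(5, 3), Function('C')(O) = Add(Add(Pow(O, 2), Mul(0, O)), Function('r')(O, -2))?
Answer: Rational(3314389, 5) ≈ 6.6288e+5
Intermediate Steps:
Function('C')(O) = Add(5, Pow(O, 2)) (Function('C')(O) = Add(Add(Pow(O, 2), Mul(0, O)), 5) = Add(Add(Pow(O, 2), 0), 5) = Add(Pow(O, 2), 5) = Add(5, Pow(O, 2)))
Function('s')(h) = 15
Function('a')(I) = Rational(1, 36) (Function('a')(I) = Mul(Rational(1, 3), Pow(Add(Add(5, Pow(5, 2)), -18), -1)) = Mul(Rational(1, 3), Pow(Add(Add(5, 25), -18), -1)) = Mul(Rational(1, 3), Pow(Add(30, -18), -1)) = Mul(Rational(1, 3), Pow(12, -1)) = Mul(Rational(1, 3), Rational(1, 12)) = Rational(1, 36))
Add(Mul(18377, Pow(Function('a')(-217), -1)), Mul(19587, Pow(Function('s')(207), -1))) = Add(Mul(18377, Pow(Rational(1, 36), -1)), Mul(19587, Pow(15, -1))) = Add(Mul(18377, 36), Mul(19587, Rational(1, 15))) = Add(661572, Rational(6529, 5)) = Rational(3314389, 5)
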